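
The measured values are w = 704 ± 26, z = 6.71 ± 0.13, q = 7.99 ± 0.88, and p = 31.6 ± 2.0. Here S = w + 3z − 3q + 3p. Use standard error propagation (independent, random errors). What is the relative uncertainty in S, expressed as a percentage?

3.37%

S is a linear combination, so absolute uncertainties add in quadrature:
  (δw)² = 676;  (3·δz)² = 0.152;  (3·δq)² = 6.97;  (3·δp)² = 36.0
δS = √(719) = 26.8
S = 795, so δS/S = 26.8/795 = 0.0337.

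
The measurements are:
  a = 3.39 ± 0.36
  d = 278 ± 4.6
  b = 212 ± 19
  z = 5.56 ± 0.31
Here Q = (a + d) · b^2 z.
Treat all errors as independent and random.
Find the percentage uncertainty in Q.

18.8%

Let u = a + d = 281. δu = √(δa² + δd²) = √(0.130 + 21.2) = 4.61, so δu/u = 0.0164.
Q is then a monomial in u, b, z:
δQ/Q = √((δu/u)² + (2·δb/b)² + (1·δz/z)²) = √(0.000269 + 0.0321 + 0.00311) = 0.188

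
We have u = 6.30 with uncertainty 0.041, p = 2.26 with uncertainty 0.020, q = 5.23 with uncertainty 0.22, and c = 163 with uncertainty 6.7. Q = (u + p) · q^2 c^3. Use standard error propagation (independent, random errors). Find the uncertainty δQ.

1.51e+08

Let w = u + p = 8.56. δw = √(δu² + δp²) = √(0.00168 + 0.000400) = 0.0456, so δw/w = 0.00533.
Q is then a monomial in w, q, c:
δQ/Q = √((δw/w)² + (2·δq/q)² + (3·δc/c)²) = √(2.84e-05 + 0.00708 + 0.0152) = 0.149
Q = 1.01e+09, so δQ = 0.149 × 1.01e+09 = 1.51e+08.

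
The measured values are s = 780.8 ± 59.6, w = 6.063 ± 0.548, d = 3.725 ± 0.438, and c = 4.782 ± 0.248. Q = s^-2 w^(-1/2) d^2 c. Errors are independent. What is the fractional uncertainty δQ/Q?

0.289

Q is a product of powers, so relative uncertainties combine in quadrature:
  (-2·δs/s)² = (-2×0.0763)² = 0.0233;  (−½·δw/w)² = (-0.5×0.0904)² = 0.00204;  (2·δd/d)² = (2×0.118)² = 0.0553;  (1·δc/c)² = (1×0.0519)² = 0.00269
δQ/Q = √(0.0833) = 0.289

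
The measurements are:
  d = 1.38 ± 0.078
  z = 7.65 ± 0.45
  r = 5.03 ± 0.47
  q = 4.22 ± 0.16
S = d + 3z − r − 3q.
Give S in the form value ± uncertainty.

6.64 ± 1.51

Sums and differences: (δS)² = Σ (cᵢ δxᵢ)².
  (δd)² = 0.00608;  (3·δz)² = 1.82;  (δr)² = 0.221;  (3·δq)² = 0.230
δS = √(2.28) = 1.51
S = 6.64.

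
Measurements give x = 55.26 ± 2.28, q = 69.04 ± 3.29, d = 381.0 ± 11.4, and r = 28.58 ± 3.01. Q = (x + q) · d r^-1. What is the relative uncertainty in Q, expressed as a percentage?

11.4%

Let u = x + q = 124.3. δu = √(δx² + δq²) = √(5.20 + 10.8) = 4.00, so δu/u = 0.0322.
Q is then a monomial in u, d, r:
δQ/Q = √((δu/u)² + (1·δd/d)² + (-1·δr/r)²) = √(0.00104 + 0.000895 + 0.0111) = 0.114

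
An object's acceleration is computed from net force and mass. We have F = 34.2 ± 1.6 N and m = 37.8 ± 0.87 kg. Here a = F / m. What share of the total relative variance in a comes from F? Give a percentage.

80.5%

(δa/a)² = (1·δF/F)² + (-1·δm/m)²
  F term: (1×0.0468)² = 0.00219
  m term: (-1×0.0230)² = 0.000530
Total = 0.00272. Share from F = 0.00219/0.00272 = 0.805.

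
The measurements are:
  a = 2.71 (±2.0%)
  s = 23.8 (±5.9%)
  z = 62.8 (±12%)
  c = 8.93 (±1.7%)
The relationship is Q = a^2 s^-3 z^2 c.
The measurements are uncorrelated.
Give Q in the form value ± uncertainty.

19.2 ± 5.78

Q is a product of powers, so relative uncertainties combine in quadrature:
  (2·δa/a)² = (2×0.0200)² = 0.00160;  (-3·δs/s)² = (-3×0.0590)² = 0.0313;  (2·δz/z)² = (2×0.120)² = 0.0576;  (1·δc/c)² = (1×0.0170)² = 0.000289
δQ/Q = √(0.0908) = 0.301
Q = 19.2, so δQ = 0.301 × 19.2 = 5.78.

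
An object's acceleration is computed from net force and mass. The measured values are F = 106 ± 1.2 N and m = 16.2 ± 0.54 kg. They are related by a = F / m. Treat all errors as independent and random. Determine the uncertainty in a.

0.230 m/s^2

Relative error in a monomial: (δa/a)² = Σ (nᵢ · δxᵢ/xᵢ)².
  (1·δF/F)² = (1×0.0113)² = 0.000128;  (-1·δm/m)² = (-1×0.0333)² = 0.00111
δa/a = √(0.00124) = 0.0352
a = 6.54 m/s^2, so δa = 0.0352 × 6.54 = 0.230 m/s^2.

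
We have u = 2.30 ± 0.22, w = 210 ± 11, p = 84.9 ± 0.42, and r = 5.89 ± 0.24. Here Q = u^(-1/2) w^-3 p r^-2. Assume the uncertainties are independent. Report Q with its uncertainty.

Q is a product of powers, so relative uncertainties combine in quadrature:
  (−½·δu/u)² = (-0.5×0.0957)² = 0.00229;  (-3·δw/w)² = (-3×0.0524)² = 0.0247;  (1·δp/p)² = (1×0.00495)² = 2.45e-05;  (-2·δr/r)² = (-2×0.0407)² = 0.00664
δQ/Q = √(0.0336) = 0.183
Q = 1.74e-07, so δQ = 0.183 × 1.74e-07 = 3.2e-08.

(1.74 ± 0.320) × 10^-7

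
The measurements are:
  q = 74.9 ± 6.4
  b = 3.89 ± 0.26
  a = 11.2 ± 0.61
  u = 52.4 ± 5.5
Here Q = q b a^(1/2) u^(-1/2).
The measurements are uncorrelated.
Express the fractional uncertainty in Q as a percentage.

Products/powers → add relative errors in quadrature, weighted by exponent:
  (1·δq/q)² = (1×0.0854)² = 0.00730;  (1·δb/b)² = (1×0.0668)² = 0.00447;  (½·δa/a)² = (0.5×0.0545)² = 0.000742;  (−½·δu/u)² = (-0.5×0.105)² = 0.00275
δQ/Q = √(0.0153) = 0.124

12.4%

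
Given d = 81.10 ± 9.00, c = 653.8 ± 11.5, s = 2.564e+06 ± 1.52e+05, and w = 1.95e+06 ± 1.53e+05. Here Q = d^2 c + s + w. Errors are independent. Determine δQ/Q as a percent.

Let p = d^2·c = 4.3e+06. δp/p = √((2·δd/d)² + (1·δc/c)²) = √(0.0493 + 0.000309) = 0.223, so δp = 9.57e+05.
Q = p + s + w: δQ = √(δp² + δs² + δw²) = √(9.17e+11 + 2.31e+10 + 2.34e+10) = 9.81e+05
Q = 8.814e+06, so δQ/Q = 9.81e+05/8.814e+06 = 0.111.

11.1%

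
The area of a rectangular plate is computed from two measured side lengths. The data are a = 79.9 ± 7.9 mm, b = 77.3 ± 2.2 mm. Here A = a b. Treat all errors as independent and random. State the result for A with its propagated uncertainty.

6180 ± 635 mm^2

Each factor contributes (exponent × relative error)² to (δA/A)²:
  (1·δa/a)² = (1×0.0989)² = 0.00978;  (1·δb/b)² = (1×0.0285)² = 0.000810
δA/A = √(0.0106) = 0.103
A = 6180 mm^2, so δA = 0.103 × 6180 = 635 mm^2.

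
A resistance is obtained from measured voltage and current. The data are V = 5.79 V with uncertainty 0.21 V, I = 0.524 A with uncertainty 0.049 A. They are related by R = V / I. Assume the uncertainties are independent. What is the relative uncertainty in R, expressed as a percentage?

Each factor contributes (exponent × relative error)² to (δR/R)²:
  (1·δV/V)² = (1×0.0363)² = 0.00132;  (-1·δI/I)² = (-1×0.0935)² = 0.00874
δR/R = √(0.0101) = 0.100

10.0%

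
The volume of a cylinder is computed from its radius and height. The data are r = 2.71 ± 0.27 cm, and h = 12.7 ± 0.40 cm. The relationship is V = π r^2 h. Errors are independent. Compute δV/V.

V is a product of powers, so relative uncertainties combine in quadrature:
  (2·δr/r)² = (2×0.0996)² = 0.0397;  (1·δh/h)² = (1×0.0315)² = 0.000992
δV/V = √(0.0407) = 0.202

0.202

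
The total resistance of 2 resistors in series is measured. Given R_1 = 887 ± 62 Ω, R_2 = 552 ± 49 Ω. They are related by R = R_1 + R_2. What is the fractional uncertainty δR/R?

0.0549

R is a linear combination, so absolute uncertainties add in quadrature:
  (δR_1)² = 3840;  (δR_2)² = 2400
δR = √(6240) = 79.0 Ω
R = 1440 Ω, so δR/R = 79.0/1440 = 0.0549.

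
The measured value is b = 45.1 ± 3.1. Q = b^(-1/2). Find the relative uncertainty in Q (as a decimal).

Since Q is a product/quotient, work with relative uncertainties:
  (−½·δb/b)² = (-0.5×0.0687)² = 0.00118
δQ/Q = √(0.00118) = 0.0344

0.0344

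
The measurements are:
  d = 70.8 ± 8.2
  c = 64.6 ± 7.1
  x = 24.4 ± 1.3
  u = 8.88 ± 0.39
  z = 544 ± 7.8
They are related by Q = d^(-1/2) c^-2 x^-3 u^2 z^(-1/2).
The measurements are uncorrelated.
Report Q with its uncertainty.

(6.63 ± 1.93) × 10^-9

Relative error in a monomial: (δQ/Q)² = Σ (nᵢ · δxᵢ/xᵢ)².
  (−½·δd/d)² = (-0.5×0.116)² = 0.00335;  (-2·δc/c)² = (-2×0.110)² = 0.0483;  (-3·δx/x)² = (-3×0.0533)² = 0.0255;  (2·δu/u)² = (2×0.0439)² = 0.00772;  (−½·δz/z)² = (-0.5×0.0143)² = 5.14e-05
δQ/Q = √(0.0850) = 0.292
Q = 6.63e-09, so δQ = 0.292 × 6.63e-09 = 1.93e-09.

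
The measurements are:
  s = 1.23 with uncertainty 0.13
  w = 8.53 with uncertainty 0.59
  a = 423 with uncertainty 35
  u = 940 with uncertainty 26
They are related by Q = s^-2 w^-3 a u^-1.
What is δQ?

Products/powers → add relative errors in quadrature, weighted by exponent:
  (-2·δs/s)² = (-2×0.106)² = 0.0447;  (-3·δw/w)² = (-3×0.0692)² = 0.0431;  (1·δa/a)² = (1×0.0827)² = 0.00685;  (-1·δu/u)² = (-1×0.0277)² = 0.000765
δQ/Q = √(0.0954) = 0.309
Q = 0.000479, so δQ = 0.309 × 0.000479 = 0.000148.

0.000148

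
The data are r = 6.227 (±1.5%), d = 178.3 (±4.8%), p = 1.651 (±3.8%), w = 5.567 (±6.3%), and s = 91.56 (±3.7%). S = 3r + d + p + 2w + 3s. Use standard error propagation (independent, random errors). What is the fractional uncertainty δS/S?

0.0275

S is a linear combination, so absolute uncertainties add in quadrature:
  (3·δr)² = 0.0785;  (δd)² = 73.2;  (δp)² = 0.00394;  (2·δw)² = 0.492;  (3·δs)² = 103
δS = √(177) = 13.3
S = 484.4, so δS/S = 13.3/484.4 = 0.0275.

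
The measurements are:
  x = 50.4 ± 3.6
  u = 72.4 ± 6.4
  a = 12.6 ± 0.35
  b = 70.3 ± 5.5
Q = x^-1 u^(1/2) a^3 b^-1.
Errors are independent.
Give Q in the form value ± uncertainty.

4.80 ± 0.681

Relative error in a monomial: (δQ/Q)² = Σ (nᵢ · δxᵢ/xᵢ)².
  (-1·δx/x)² = (-1×0.0714)² = 0.00510;  (½·δu/u)² = (0.5×0.0884)² = 0.00195;  (3·δa/a)² = (3×0.0278)² = 0.00694;  (-1·δb/b)² = (-1×0.0782)² = 0.00612
δQ/Q = √(0.0201) = 0.142
Q = 4.80, so δQ = 0.142 × 4.80 = 0.681.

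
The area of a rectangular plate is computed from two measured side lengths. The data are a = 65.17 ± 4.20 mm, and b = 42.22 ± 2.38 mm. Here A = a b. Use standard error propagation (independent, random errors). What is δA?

236 mm^2

Each factor contributes (exponent × relative error)² to (δA/A)²:
  (1·δa/a)² = (1×0.0644)² = 0.00415;  (1·δb/b)² = (1×0.0564)² = 0.00318
δA/A = √(0.00733) = 0.0856
A = 2751 mm^2, so δA = 0.0856 × 2751 = 236 mm^2.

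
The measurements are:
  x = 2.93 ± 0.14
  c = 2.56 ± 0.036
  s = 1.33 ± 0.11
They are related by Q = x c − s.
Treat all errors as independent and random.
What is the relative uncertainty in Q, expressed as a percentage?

6.31%

Let p = x·c = 7.50. δp/p = √((1·δx/x)² + (1·δc/c)²) = √(0.00228 + 0.000198) = 0.0498, so δp = 0.374.
Q = p − s: δQ = √(δp² + δs²) = √(0.140 + 0.0121) = 0.389
Q = 6.17, so δQ/Q = 0.389/6.17 = 0.0631.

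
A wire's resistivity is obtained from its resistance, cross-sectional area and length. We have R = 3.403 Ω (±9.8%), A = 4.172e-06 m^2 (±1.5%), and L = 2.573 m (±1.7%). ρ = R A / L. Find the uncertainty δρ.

Products/powers → add relative errors in quadrature, weighted by exponent:
  (1·δR/R)² = (1×0.0980)² = 0.00960;  (1·δA/A)² = (1×0.0150)² = 0.000225;  (-1·δL/L)² = (-1×0.0170)² = 0.000289
δρ/ρ = √(0.0101) = 0.101
ρ = 5.518e-06 Ω·m, so δρ = 0.101 × 5.518e-06 = 5.55e-07 Ω·m.

5.55e-07 Ω·m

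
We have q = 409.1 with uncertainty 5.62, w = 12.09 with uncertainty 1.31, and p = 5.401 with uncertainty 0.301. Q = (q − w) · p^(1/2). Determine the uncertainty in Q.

29.0

Let u = q − w = 397.0. δu = √(δq² + δw²) = √(31.6 + 1.72) = 5.77, so δu/u = 0.0145.
Q is then a monomial in u, p:
δQ/Q = √((δu/u)² + (½·δp/p)²) = √(0.000211 + 0.000776) = 0.0314
Q = 922.7, so δQ = 0.0314 × 922.7 = 29.0.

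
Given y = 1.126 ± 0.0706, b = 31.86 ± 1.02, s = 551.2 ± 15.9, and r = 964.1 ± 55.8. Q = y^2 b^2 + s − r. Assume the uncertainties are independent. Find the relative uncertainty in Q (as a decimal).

0.218

Let p = y^2·b^2 = 1287. δp/p = √((2·δy/y)² + (2·δb/b)²) = √(0.0157 + 0.00410) = 0.141, so δp = 181.
Q = p + s − r: δQ = √(δp² + δs² + δr²) = √(32800 + 253 + 3110) = 190
Q = 874.1, so δQ/Q = 190/874.1 = 0.218.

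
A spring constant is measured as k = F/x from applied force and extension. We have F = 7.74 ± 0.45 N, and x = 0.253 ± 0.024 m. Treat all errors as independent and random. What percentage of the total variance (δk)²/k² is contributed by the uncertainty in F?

(δk/k)² = (1·δF/F)² + (-1·δx/x)²
  F term: (1×0.0581)² = 0.00338
  x term: (-1×0.0949)² = 0.00900
Total = 0.0124. Share from F = 0.00338/0.0124 = 0.273.

27.3%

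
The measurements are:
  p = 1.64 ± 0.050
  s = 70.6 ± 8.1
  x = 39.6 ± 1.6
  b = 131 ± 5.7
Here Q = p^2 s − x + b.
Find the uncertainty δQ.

25.4

Let w = p^2·s = 190. δw/w = √((2·δp/p)² + (1·δs/s)²) = √(0.00372 + 0.0132) = 0.130, so δw = 24.7.
Q = w − x + b: δQ = √(δw² + δx² + δb²) = √(609 + 2.56 + 32.5) = 25.4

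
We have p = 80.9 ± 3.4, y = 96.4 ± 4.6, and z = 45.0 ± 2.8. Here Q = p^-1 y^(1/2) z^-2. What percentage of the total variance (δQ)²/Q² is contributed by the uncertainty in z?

86.9%

(δQ/Q)² = (-1·δp/p)² + (½·δy/y)² + (-2·δz/z)²
  p term: (-1×0.0420)² = 0.00177
  y term: (0.5×0.0477)² = 0.000569
  z term: (-2×0.0622)² = 0.0155
Total = 0.0178. Share from z = 0.0155/0.0178 = 0.869.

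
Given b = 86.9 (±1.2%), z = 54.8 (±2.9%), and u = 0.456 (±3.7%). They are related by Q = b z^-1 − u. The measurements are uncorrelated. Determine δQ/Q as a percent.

Let p = b·z^-1 = 1.59. δp/p = √((1·δb/b)² + (-1·δz/z)²) = √(0.000144 + 0.000841) = 0.0314, so δp = 0.0498.
Q = p − u: δQ = √(δp² + δu²) = √(0.00248 + 0.000285) = 0.0526
Q = 1.13, so δQ/Q = 0.0526/1.13 = 0.0465.

4.65%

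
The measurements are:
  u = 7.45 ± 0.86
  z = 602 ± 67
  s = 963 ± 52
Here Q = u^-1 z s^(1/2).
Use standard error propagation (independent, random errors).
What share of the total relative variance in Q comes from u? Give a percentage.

(δQ/Q)² = (-1·δu/u)² + (1·δz/z)² + (½·δs/s)²
  u term: (-1×0.115)² = 0.0133
  z term: (1×0.111)² = 0.0124
  s term: (0.5×0.0540)² = 0.000729
Total = 0.0264. Share from u = 0.0133/0.0264 = 0.504.

50.4%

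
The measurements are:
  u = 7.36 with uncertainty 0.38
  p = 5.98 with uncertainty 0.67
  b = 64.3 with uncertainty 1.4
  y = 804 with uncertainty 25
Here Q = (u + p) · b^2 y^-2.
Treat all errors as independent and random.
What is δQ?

0.00814

Let w = u + p = 13.3. δw = √(δu² + δp²) = √(0.144 + 0.449) = 0.770, so δw/w = 0.0577.
Q is then a monomial in w, b, y:
δQ/Q = √((δw/w)² + (2·δb/b)² + (-2·δy/y)²) = √(0.00333 + 0.00190 + 0.00387) = 0.0954
Q = 0.0853, so δQ = 0.0954 × 0.0853 = 0.00814.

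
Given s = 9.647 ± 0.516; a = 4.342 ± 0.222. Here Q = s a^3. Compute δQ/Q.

Relative error in a monomial: (δQ/Q)² = Σ (nᵢ · δxᵢ/xᵢ)².
  (1·δs/s)² = (1×0.0535)² = 0.00286;  (3·δa/a)² = (3×0.0511)² = 0.0235
δQ/Q = √(0.0264) = 0.162

0.162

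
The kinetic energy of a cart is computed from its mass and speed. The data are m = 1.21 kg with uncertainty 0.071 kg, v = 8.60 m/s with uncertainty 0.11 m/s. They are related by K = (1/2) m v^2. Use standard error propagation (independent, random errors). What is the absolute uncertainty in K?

Since K is a product/quotient, work with relative uncertainties:
  (1·δm/m)² = (1×0.0587)² = 0.00344;  (2·δv/v)² = (2×0.0128)² = 0.000654
δK/K = √(0.00410) = 0.0640
K = 44.7 J, so δK = 0.0640 × 44.7 = 2.86 J.

2.86 J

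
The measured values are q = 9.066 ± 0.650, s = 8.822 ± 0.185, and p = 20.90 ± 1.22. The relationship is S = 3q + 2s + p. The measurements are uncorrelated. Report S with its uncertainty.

Sums and differences: (δS)² = Σ (cᵢ δxᵢ)².
  (3·δq)² = 3.80;  (2·δs)² = 0.137;  (δp)² = 1.49
δS = √(5.43) = 2.33
S = 65.74.

65.74 ± 2.33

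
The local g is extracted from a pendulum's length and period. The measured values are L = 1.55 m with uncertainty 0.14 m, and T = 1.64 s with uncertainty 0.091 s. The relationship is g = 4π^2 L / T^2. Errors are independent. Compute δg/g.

0.143

Each factor contributes (exponent × relative error)² to (δg/g)²:
  (1·δL/L)² = (1×0.0903)² = 0.00816;  (-2·δT/T)² = (-2×0.0555)² = 0.0123
δg/g = √(0.0205) = 0.143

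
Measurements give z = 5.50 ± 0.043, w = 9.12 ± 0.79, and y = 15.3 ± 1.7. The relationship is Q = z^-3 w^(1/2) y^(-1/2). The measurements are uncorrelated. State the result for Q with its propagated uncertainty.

Each factor contributes (exponent × relative error)² to (δQ/Q)²:
  (-3·δz/z)² = (-3×0.00782)² = 0.000550;  (½·δw/w)² = (0.5×0.0866)² = 0.00188;  (−½·δy/y)² = (-0.5×0.111)² = 0.00309
δQ/Q = √(0.00551) = 0.0742
Q = 0.00464, so δQ = 0.0742 × 0.00464 = 0.000345.

0.00464 ± 0.000345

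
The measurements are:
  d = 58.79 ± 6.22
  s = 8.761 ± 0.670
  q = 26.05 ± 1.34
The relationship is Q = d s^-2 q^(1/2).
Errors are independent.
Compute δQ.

Products/powers → add relative errors in quadrature, weighted by exponent:
  (1·δd/d)² = (1×0.106)² = 0.0112;  (-2·δs/s)² = (-2×0.0765)² = 0.0234;  (½·δq/q)² = (0.5×0.0514)² = 0.000662
δQ/Q = √(0.0352) = 0.188
Q = 3.909, so δQ = 0.188 × 3.909 = 0.734.

0.734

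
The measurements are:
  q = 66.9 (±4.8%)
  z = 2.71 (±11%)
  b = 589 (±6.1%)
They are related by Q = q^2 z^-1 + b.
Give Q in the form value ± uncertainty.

Let p = q^2·z^-1 = 1650. δp/p = √((2·δq/q)² + (-1·δz/z)²) = √(0.00922 + 0.0121) = 0.146, so δp = 241.
Q = p + b: δQ = √(δp² + δb²) = √(58100 + 1290) = 244
Q = 2240.

2240 ± 244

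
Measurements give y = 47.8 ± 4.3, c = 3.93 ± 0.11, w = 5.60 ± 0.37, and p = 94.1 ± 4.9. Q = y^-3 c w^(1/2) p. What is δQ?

0.00223

Since Q is a product/quotient, work with relative uncertainties:
  (-3·δy/y)² = (-3×0.0900)² = 0.0728;  (1·δc/c)² = (1×0.0280)² = 0.000783;  (½·δw/w)² = (0.5×0.0661)² = 0.00109;  (1·δp/p)² = (1×0.0521)² = 0.00271
δQ/Q = √(0.0774) = 0.278
Q = 0.00801, so δQ = 0.278 × 0.00801 = 0.00223.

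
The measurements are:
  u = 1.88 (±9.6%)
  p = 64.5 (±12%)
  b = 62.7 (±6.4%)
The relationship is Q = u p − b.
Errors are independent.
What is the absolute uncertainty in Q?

Let w = u·p = 121. δw/w = √((1·δu/u)² + (1·δp/p)²) = √(0.00922 + 0.0144) = 0.154, so δw = 18.6.
Q = w − b: δQ = √(δw² + δb²) = √(347 + 16.1) = 19.1

19.1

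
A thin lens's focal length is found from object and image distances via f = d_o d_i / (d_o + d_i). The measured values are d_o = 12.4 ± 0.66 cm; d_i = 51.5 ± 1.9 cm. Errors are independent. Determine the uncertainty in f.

∂f/∂d_o = (d_i/(d_o+d_i))² = 0.650;  ∂f/∂d_i = (d_o/(d_o+d_i))² = 0.0377
δf = √((∂f/∂d_o · δd_o)² + (∂f/∂d_i · δd_i)²) = √(0.184 + 0.00512) = 0.435 cm

0.435 cm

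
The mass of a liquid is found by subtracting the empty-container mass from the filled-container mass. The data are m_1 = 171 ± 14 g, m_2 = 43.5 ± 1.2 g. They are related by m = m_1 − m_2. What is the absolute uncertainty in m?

Each term contributes (cᵢ δxᵢ)² to (δm)²:
  (δm_1)² = 196;  (δm_2)² = 1.44
δm = √(197) = 14.1 g

14.1 g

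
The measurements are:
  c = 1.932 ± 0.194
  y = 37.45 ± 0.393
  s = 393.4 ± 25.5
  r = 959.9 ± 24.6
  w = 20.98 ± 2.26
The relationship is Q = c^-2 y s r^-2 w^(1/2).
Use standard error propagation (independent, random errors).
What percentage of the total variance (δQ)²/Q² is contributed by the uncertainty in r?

(δQ/Q)² = (-2·δc/c)² + (1·δy/y)² + (1·δs/s)² + (-2·δr/r)² + (½·δw/w)²
  c term: (-2×0.100)² = 0.0403
  y term: (1×0.0105)² = 0.000110
  s term: (1×0.0648)² = 0.00420
  r term: (-2×0.0256)² = 0.00263
  w term: (0.5×0.108)² = 0.00290
Total = 0.0502. Share from r = 0.00263/0.0502 = 0.0524.

5.24%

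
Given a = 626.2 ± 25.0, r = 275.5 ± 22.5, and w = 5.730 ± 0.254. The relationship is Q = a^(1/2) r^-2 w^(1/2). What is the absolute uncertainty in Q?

0.000131

Products/powers → add relative errors in quadrature, weighted by exponent:
  (½·δa/a)² = (0.5×0.0399)² = 0.000398;  (-2·δr/r)² = (-2×0.0817)² = 0.0267;  (½·δw/w)² = (0.5×0.0443)² = 0.000491
δQ/Q = √(0.0276) = 0.166
Q = 0.0007892, so δQ = 0.166 × 0.0007892 = 0.000131.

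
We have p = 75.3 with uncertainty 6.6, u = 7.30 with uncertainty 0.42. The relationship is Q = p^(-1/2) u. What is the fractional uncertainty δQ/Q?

For a monomial Q ∝ p^(-1/2), u, fractional errors add in quadrature:
  (−½·δp/p)² = (-0.5×0.0876)² = 0.00192;  (1·δu/u)² = (1×0.0575)² = 0.00331
δQ/Q = √(0.00523) = 0.0723

0.0723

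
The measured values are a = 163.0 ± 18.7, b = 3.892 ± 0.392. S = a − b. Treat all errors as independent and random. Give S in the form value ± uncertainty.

159.1 ± 18.7

S is a linear combination, so absolute uncertainties add in quadrature:
  (δa)² = 350;  (δb)² = 0.154
δS = √(350) = 18.7
S = 159.1.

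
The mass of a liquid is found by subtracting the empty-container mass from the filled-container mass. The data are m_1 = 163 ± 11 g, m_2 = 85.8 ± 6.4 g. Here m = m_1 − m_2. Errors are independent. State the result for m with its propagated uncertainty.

Absolute uncertainties add in quadrature for a linear combination:
  (δm_1)² = 121;  (δm_2)² = 41.0
δm = √(162) = 12.7 g
m = 77.2 g.

77.2 ± 12.7 g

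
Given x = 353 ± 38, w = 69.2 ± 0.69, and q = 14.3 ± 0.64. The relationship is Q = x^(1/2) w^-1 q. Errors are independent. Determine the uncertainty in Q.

0.275

Each factor contributes (exponent × relative error)² to (δQ/Q)²:
  (½·δx/x)² = (0.5×0.108)² = 0.00290;  (-1·δw/w)² = (-1×0.00997)² = 9.94e-05;  (1·δq/q)² = (1×0.0448)² = 0.00200
δQ/Q = √(0.00500) = 0.0707
Q = 3.88, so δQ = 0.0707 × 3.88 = 0.275.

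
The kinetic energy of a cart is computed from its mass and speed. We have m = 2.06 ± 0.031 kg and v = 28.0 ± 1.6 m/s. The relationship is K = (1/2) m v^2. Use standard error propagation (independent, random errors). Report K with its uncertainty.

Since K is a product/quotient, work with relative uncertainties:
  (1·δm/m)² = (1×0.0150)² = 0.000226;  (2·δv/v)² = (2×0.0571)² = 0.0131
δK/K = √(0.0133) = 0.115
K = 808 J, so δK = 0.115 × 808 = 93.1 J.

808 ± 93.1 J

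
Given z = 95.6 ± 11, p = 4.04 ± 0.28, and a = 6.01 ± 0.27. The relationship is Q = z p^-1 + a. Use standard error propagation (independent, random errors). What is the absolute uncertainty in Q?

Let w = z·p^-1 = 23.7. δw/w = √((1·δz/z)² + (-1·δp/p)²) = √(0.0132 + 0.00480) = 0.134, so δw = 3.18.
Q = w + a: δQ = √(δw² + δa²) = √(10.1 + 0.0729) = 3.19

3.19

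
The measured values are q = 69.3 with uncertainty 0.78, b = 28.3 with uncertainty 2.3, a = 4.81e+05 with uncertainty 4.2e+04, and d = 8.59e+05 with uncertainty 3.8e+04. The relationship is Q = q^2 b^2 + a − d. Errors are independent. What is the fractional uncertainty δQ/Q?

Let p = q^2·b^2 = 3.85e+06. δp/p = √((2·δq/q)² + (2·δb/b)²) = √(0.000507 + 0.0264) = 0.164, so δp = 6.31e+05.
Q = p + a − d: δQ = √(δp² + δa² + δd²) = √(3.98e+11 + 1.76e+09 + 1.44e+09) = 6.34e+05
Q = 3.47e+06, so δQ/Q = 6.34e+05/3.47e+06 = 0.183.

0.183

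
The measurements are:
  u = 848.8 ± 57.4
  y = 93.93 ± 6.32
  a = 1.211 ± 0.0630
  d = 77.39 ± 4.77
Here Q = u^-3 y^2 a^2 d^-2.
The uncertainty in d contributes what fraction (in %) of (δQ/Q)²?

17.8%

(δQ/Q)² = (-3·δu/u)² + (2·δy/y)² + (2·δa/a)² + (-2·δd/d)²
  u term: (-3×0.0676)² = 0.0412
  y term: (2×0.0673)² = 0.0181
  a term: (2×0.0520)² = 0.0108
  d term: (-2×0.0616)² = 0.0152
Total = 0.0853. Share from d = 0.0152/0.0853 = 0.178.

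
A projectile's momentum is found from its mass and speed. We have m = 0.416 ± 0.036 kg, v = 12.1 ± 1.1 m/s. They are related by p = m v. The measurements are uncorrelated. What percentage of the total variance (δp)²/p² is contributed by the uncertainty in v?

(δp/p)² = (1·δm/m)² + (1·δv/v)²
  m term: (1×0.0865)² = 0.00749
  v term: (1×0.0909)² = 0.00826
Total = 0.0158. Share from v = 0.00826/0.0158 = 0.525.

52.5%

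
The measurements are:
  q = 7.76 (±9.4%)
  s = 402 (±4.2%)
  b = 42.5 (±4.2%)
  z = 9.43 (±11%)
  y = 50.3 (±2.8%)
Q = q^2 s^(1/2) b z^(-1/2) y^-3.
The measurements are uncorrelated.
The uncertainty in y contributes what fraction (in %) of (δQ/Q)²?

14.8%

(δQ/Q)² = (2·δq/q)² + (½·δs/s)² + (1·δb/b)² + (−½·δz/z)² + (-3·δy/y)²
  q term: (2×0.0940)² = 0.0353
  s term: (0.5×0.0420)² = 0.000441
  b term: (1×0.0420)² = 0.00176
  z term: (-0.5×0.110)² = 0.00302
  y term: (-3×0.0280)² = 0.00706
Total = 0.0476. Share from y = 0.00706/0.0476 = 0.148.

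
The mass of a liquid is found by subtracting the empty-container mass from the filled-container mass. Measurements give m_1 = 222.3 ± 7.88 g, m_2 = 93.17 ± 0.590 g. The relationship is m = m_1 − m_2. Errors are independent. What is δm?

7.90 g

Each term contributes (cᵢ δxᵢ)² to (δm)²:
  (δm_1)² = 62.1;  (δm_2)² = 0.348
δm = √(62.4) = 7.90 g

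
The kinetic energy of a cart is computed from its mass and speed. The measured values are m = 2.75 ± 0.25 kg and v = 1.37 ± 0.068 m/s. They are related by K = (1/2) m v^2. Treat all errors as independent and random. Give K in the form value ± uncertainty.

K is a product of powers, so relative uncertainties combine in quadrature:
  (1·δm/m)² = (1×0.0909)² = 0.00826;  (2·δv/v)² = (2×0.0496)² = 0.00985
δK/K = √(0.0181) = 0.135
K = 2.58 J, so δK = 0.135 × 2.58 = 0.347 J.

2.58 ± 0.347 J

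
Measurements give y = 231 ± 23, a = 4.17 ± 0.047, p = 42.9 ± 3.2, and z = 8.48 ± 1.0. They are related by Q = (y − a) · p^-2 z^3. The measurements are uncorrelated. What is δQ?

29.8

Let u = y − a = 227. δu = √(δy² + δa²) = √(529 + 0.00221) = 23.0, so δu/u = 0.101.
Q is then a monomial in u, p, z:
δQ/Q = √((δu/u)² + (-2·δp/p)² + (3·δz/z)²) = √(0.0103 + 0.0223 + 0.125) = 0.397
Q = 75.2, so δQ = 0.397 × 75.2 = 29.8.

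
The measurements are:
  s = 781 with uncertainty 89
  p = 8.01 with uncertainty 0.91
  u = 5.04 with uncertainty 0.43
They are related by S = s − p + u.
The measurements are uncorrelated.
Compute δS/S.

Absolute uncertainties add in quadrature for a linear combination:
  (δs)² = 7920;  (δp)² = 0.828;  (δu)² = 0.185
δS = √(7920) = 89.0
S = 778, so δS/S = 89.0/778 = 0.114.

0.114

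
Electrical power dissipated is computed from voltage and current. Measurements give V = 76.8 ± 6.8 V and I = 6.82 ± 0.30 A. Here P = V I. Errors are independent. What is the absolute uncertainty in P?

51.8 W

P is a product of powers, so relative uncertainties combine in quadrature:
  (1·δV/V)² = (1×0.0885)² = 0.00784;  (1·δI/I)² = (1×0.0440)² = 0.00193
δP/P = √(0.00977) = 0.0989
P = 524 W, so δP = 0.0989 × 524 = 51.8 W.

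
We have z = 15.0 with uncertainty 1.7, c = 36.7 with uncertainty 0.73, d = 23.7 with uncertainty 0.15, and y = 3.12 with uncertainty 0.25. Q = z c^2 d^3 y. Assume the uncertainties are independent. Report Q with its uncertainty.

(8.39 ± 1.22) × 10^8

Q is a product of powers, so relative uncertainties combine in quadrature:
  (1·δz/z)² = (1×0.113)² = 0.0128;  (2·δc/c)² = (2×0.0199)² = 0.00158;  (3·δd/d)² = (3×0.00633)² = 0.000361;  (1·δy/y)² = (1×0.0801)² = 0.00642
δQ/Q = √(0.0212) = 0.146
Q = 8.39e+08, so δQ = 0.146 × 8.39e+08 = 1.22e+08.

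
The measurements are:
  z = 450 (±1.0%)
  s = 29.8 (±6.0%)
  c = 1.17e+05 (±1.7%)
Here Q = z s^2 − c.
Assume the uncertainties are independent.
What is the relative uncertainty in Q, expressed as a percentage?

Let p = z·s^2 = 4e+05. δp/p = √((1·δz/z)² + (2·δs/s)²) = √(0.000100 + 0.0144) = 0.120, so δp = 48100.
Q = p − c: δQ = √(δp² + δc²) = √(2.32e+09 + 3.96e+06) = 48200
Q = 2.83e+05, so δQ/Q = 48200/2.83e+05 = 0.170.

17.0%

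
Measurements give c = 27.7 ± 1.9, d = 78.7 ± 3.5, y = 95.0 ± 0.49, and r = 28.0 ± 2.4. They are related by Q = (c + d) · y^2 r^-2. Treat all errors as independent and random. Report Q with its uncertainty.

1220 ± 215

Let u = c + d = 106. δu = √(δc² + δd²) = √(3.61 + 12.2) = 3.98, so δu/u = 0.0374.
Q is then a monomial in u, y, r:
δQ/Q = √((δu/u)² + (2·δy/y)² + (-2·δr/r)²) = √(0.00140 + 0.000106 + 0.0294) = 0.176
Q = 1220, so δQ = 0.176 × 1220 = 215.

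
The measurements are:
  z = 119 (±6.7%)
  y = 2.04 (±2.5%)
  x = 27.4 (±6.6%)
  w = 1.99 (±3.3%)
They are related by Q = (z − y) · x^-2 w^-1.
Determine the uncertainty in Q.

Let u = z − y = 117. δu = √(δz² + δy²) = √(63.6 + 0.00260) = 7.97, so δu/u = 0.0682.
Q is then a monomial in u, x, w:
δQ/Q = √((δu/u)² + (-2·δx/x)² + (-1·δw/w)²) = √(0.00465 + 0.0174 + 0.00109) = 0.152
Q = 0.0783, so δQ = 0.152 × 0.0783 = 0.0119.

0.0119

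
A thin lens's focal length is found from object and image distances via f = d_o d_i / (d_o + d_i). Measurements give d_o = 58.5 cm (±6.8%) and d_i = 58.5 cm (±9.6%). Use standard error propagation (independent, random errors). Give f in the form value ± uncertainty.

29.2 ± 1.72 cm

∂f/∂d_o = (d_i/(d_o+d_i))² = 0.250;  ∂f/∂d_i = (d_o/(d_o+d_i))² = 0.250
δf = √((∂f/∂d_o · δd_o)² + (∂f/∂d_i · δd_i)²) = √(0.989 + 1.97) = 1.72 cm
f = 29.2 cm.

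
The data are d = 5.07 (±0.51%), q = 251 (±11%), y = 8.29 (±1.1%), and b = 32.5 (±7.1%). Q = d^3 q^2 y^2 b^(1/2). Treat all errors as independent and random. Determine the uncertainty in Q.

7.22e+08

Q is a product of powers, so relative uncertainties combine in quadrature:
  (3·δd/d)² = (3×0.00510)² = 0.000234;  (2·δq/q)² = (2×0.110)² = 0.0484;  (2·δy/y)² = (2×0.0110)² = 0.000484;  (½·δb/b)² = (0.5×0.0710)² = 0.00126
δQ/Q = √(0.0504) = 0.224
Q = 3.22e+09, so δQ = 0.224 × 3.22e+09 = 7.22e+08.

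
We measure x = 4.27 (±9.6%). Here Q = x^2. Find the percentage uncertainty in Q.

19.2%

Q ∝ x^2, so δQ/Q = |2| · δx/x = 2 × 0.0960 = 0.192.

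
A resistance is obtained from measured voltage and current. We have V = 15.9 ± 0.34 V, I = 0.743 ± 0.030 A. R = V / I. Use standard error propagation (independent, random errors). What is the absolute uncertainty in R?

0.978 Ω

Products/powers → add relative errors in quadrature, weighted by exponent:
  (1·δV/V)² = (1×0.0214)² = 0.000457;  (-1·δI/I)² = (-1×0.0404)² = 0.00163
δR/R = √(0.00209) = 0.0457
R = 21.4 Ω, so δR = 0.0457 × 21.4 = 0.978 Ω.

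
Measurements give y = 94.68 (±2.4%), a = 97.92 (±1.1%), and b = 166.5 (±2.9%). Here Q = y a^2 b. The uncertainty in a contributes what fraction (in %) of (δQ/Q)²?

25.5%

(δQ/Q)² = (1·δy/y)² + (2·δa/a)² + (1·δb/b)²
  y term: (1×0.0240)² = 0.000576
  a term: (2×0.0110)² = 0.000484
  b term: (1×0.0290)² = 0.000841
Total = 0.00190. Share from a = 0.000484/0.00190 = 0.255.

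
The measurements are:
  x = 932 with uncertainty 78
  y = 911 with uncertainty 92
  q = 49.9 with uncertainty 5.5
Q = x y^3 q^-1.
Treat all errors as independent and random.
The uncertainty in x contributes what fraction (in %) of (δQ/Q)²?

(δQ/Q)² = (1·δx/x)² + (3·δy/y)² + (-1·δq/q)²
  x term: (1×0.0837)² = 0.00700
  y term: (3×0.101)² = 0.0918
  q term: (-1×0.110)² = 0.0121
Total = 0.111. Share from x = 0.00700/0.111 = 0.0631.

6.31%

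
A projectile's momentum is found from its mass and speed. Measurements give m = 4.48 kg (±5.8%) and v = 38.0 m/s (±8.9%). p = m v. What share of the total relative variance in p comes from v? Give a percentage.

(δp/p)² = (1·δm/m)² + (1·δv/v)²
  m term: (1×0.0580)² = 0.00336
  v term: (1×0.0890)² = 0.00792
Total = 0.0113. Share from v = 0.00792/0.0113 = 0.702.

70.2%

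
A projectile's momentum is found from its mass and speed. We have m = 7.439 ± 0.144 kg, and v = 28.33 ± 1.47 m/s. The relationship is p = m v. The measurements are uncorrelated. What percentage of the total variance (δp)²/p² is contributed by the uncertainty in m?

12.2%

(δp/p)² = (1·δm/m)² + (1·δv/v)²
  m term: (1×0.0194)² = 0.000375
  v term: (1×0.0519)² = 0.00269
Total = 0.00307. Share from m = 0.000375/0.00307 = 0.122.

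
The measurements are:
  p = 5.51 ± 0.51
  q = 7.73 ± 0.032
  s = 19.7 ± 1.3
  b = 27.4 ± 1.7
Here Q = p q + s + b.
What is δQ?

Let w = p·q = 42.6. δw/w = √((1·δp/p)² + (1·δq/q)²) = √(0.00857 + 1.71e-05) = 0.0927, so δw = 3.95.
Q = w + s + b: δQ = √(δw² + δs² + δb²) = √(15.6 + 1.69 + 2.89) = 4.49

4.49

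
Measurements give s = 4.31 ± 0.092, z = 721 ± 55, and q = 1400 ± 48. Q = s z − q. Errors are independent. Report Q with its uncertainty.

1710 ± 251

Let p = s·z = 3110. δp/p = √((1·δs/s)² + (1·δz/z)²) = √(0.000456 + 0.00582) = 0.0792, so δp = 246.
Q = p − q: δQ = √(δp² + δq²) = √(60600 + 2300) = 251
Q = 1710.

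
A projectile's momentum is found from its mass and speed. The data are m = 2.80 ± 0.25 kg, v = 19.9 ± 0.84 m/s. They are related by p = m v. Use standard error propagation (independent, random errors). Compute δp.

Each factor contributes (exponent × relative error)² to (δp/p)²:
  (1·δm/m)² = (1×0.0893)² = 0.00797;  (1·δv/v)² = (1×0.0422)² = 0.00178
δp/p = √(0.00975) = 0.0988
p = 55.7 kg·m/s, so δp = 0.0988 × 55.7 = 5.50 kg·m/s.

5.50 kg·m/s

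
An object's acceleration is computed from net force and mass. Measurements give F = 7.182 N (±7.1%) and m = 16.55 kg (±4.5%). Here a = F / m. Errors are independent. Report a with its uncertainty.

0.4340 ± 0.0365 m/s^2

Relative error in a monomial: (δa/a)² = Σ (nᵢ · δxᵢ/xᵢ)².
  (1·δF/F)² = (1×0.0710)² = 0.00504;  (-1·δm/m)² = (-1×0.0450)² = 0.00202
δa/a = √(0.00707) = 0.0841
a = 0.4340 m/s^2, so δa = 0.0841 × 0.4340 = 0.0365 m/s^2.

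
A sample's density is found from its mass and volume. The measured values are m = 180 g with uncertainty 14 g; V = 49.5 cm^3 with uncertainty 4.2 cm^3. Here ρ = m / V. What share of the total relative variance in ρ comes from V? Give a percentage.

(δρ/ρ)² = (1·δm/m)² + (-1·δV/V)²
  m term: (1×0.0778)² = 0.00605
  V term: (-1×0.0848)² = 0.00720
Total = 0.0132. Share from V = 0.00720/0.0132 = 0.543.

54.3%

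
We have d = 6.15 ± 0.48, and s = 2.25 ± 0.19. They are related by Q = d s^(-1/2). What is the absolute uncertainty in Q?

0.364

Q is a product of powers, so relative uncertainties combine in quadrature:
  (1·δd/d)² = (1×0.0780)² = 0.00609;  (−½·δs/s)² = (-0.5×0.0844)² = 0.00178
δQ/Q = √(0.00787) = 0.0887
Q = 4.10, so δQ = 0.0887 × 4.10 = 0.364.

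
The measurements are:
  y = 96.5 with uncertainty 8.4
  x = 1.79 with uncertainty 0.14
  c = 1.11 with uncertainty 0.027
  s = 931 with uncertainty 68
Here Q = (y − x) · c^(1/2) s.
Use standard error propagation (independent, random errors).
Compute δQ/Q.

Let u = y − x = 94.7. δu = √(δy² + δx²) = √(70.6 + 0.0196) = 8.40, so δu/u = 0.0887.
Q is then a monomial in u, c, s:
δQ/Q = √((δu/u)² + (½·δc/c)² + (1·δs/s)²) = √(0.00787 + 0.000148 + 0.00533) = 0.116

0.116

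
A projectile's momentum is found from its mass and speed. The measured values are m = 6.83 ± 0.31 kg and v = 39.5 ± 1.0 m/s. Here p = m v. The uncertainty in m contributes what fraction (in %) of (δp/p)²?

76.3%

(δp/p)² = (1·δm/m)² + (1·δv/v)²
  m term: (1×0.0454)² = 0.00206
  v term: (1×0.0253)² = 0.000641
Total = 0.00270. Share from m = 0.00206/0.00270 = 0.763.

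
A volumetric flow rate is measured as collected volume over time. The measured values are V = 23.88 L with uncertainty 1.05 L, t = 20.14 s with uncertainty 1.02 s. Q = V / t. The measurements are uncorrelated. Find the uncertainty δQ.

Relative error in a monomial: (δQ/Q)² = Σ (nᵢ · δxᵢ/xᵢ)².
  (1·δV/V)² = (1×0.0440)² = 0.00193;  (-1·δt/t)² = (-1×0.0506)² = 0.00256
δQ/Q = √(0.00450) = 0.0671
Q = 1.186 L/s, so δQ = 0.0671 × 1.186 = 0.0795 L/s.

0.0795 L/s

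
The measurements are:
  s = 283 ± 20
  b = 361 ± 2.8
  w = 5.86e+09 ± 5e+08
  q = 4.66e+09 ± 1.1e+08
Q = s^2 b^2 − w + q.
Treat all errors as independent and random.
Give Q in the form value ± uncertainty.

Let p = s^2·b^2 = 1.04e+10. δp/p = √((2·δs/s)² + (2·δb/b)²) = √(0.0200 + 0.000241) = 0.142, so δp = 1.48e+09.
Q = p − w + q: δQ = √(δp² + δw² + δq²) = √(2.2e+18 + 2.5e+17 + 1.21e+16) = 1.57e+09
Q = 9.24e+09.

(9.24 ± 1.57) × 10^9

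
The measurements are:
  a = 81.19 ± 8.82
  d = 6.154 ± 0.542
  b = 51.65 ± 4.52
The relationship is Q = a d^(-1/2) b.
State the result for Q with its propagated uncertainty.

Each factor contributes (exponent × relative error)² to (δQ/Q)²:
  (1·δa/a)² = (1×0.109)² = 0.0118;  (−½·δd/d)² = (-0.5×0.0881)² = 0.00194;  (1·δb/b)² = (1×0.0875)² = 0.00766
δQ/Q = √(0.0214) = 0.146
Q = 1690, so δQ = 0.146 × 1690 = 247.

1690 ± 247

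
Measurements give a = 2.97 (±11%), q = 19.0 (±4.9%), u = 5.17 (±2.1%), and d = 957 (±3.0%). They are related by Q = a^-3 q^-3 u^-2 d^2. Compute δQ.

Relative error in a monomial: (δQ/Q)² = Σ (nᵢ · δxᵢ/xᵢ)².
  (-3·δa/a)² = (-3×0.110)² = 0.109;  (-3·δq/q)² = (-3×0.0490)² = 0.0216;  (-2·δu/u)² = (-2×0.0210)² = 0.00176;  (2·δd/d)² = (2×0.0300)² = 0.00360
δQ/Q = √(0.136) = 0.369
Q = 0.191, so δQ = 0.369 × 0.191 = 0.0703.

0.0703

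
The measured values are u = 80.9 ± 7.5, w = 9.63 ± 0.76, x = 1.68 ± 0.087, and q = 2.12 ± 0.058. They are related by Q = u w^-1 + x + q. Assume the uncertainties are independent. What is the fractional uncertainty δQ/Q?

0.0843

Let p = u·w^-1 = 8.40. δp/p = √((1·δu/u)² + (-1·δw/w)²) = √(0.00859 + 0.00623) = 0.122, so δp = 1.02.
Q = p + x + q: δQ = √(δp² + δx² + δq²) = √(1.05 + 0.00757 + 0.00336) = 1.03
Q = 12.2, so δQ/Q = 1.03/12.2 = 0.0843.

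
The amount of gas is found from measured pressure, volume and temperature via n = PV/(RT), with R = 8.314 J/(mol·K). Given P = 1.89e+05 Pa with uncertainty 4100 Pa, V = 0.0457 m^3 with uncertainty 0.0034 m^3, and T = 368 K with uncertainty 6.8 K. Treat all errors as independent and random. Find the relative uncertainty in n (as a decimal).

0.0797

n is a product of powers, so relative uncertainties combine in quadrature:
  (1·δP/P)² = (1×0.0217)² = 0.000471;  (1·δV/V)² = (1×0.0744)² = 0.00554;  (-1·δT/T)² = (-1×0.0185)² = 0.000341
δn/n = √(0.00635) = 0.0797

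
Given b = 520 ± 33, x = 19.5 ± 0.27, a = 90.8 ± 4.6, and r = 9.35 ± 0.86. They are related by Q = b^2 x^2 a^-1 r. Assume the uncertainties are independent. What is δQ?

1.77e+06

Products/powers → add relative errors in quadrature, weighted by exponent:
  (2·δb/b)² = (2×0.0635)² = 0.0161;  (2·δx/x)² = (2×0.0138)² = 0.000767;  (-1·δa/a)² = (-1×0.0507)² = 0.00257;  (1·δr/r)² = (1×0.0920)² = 0.00846
δQ/Q = √(0.0279) = 0.167
Q = 1.06e+07, so δQ = 0.167 × 1.06e+07 = 1.77e+06.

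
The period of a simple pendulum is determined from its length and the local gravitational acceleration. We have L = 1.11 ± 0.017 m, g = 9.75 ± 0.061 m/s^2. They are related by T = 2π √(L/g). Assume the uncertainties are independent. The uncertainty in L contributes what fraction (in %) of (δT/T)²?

85.7%

(δT/T)² = (½·δL/L)² + (−½·δg/g)²
  L term: (0.5×0.0153)² = 5.86e-05
  g term: (-0.5×0.00626)² = 9.79e-06
Total = 6.84e-05. Share from L = 5.86e-05/6.84e-05 = 0.857.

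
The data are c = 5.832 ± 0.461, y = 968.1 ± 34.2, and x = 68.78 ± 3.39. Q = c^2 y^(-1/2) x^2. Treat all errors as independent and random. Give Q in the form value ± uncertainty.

5171 ± 968

Each factor contributes (exponent × relative error)² to (δQ/Q)²:
  (2·δc/c)² = (2×0.0790)² = 0.0250;  (−½·δy/y)² = (-0.5×0.0353)² = 0.000312;  (2·δx/x)² = (2×0.0493)² = 0.00972
δQ/Q = √(0.0350) = 0.187
Q = 5171, so δQ = 0.187 × 5171 = 968.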